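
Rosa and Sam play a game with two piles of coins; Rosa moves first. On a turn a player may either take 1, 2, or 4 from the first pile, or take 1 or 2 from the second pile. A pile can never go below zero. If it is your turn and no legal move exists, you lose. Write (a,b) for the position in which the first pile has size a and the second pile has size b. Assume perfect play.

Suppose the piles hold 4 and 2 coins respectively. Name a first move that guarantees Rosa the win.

Build the W/L table. Terminal = L. A non-terminal position is W if it has a move to some L; otherwise it is L.
No move ever increases a pile, so every position that can arise here has a ≤ 4 and b ≤ 2; it is enough to label the cells with 0 ≤ a ≤ 4 and 0 ≤ b ≤ 2.
Every move lowers a or b (never raises either), so fill the grid row by row in increasing a, and left to right within a row: each cell's successors are then already labelled.
      b=0  b=1  b=2
a=0:    L    W    W
a=1:    W    L    W
a=2:    W    W    L
a=3:    L    W    W
a=4:    W    L    W
Cells with no legal move (terminal, hence L): (0,0).
The remaining L cells, each justified by listing all of its moves:
(1,1): →(0,1)(W), (1,0)(W) — all W, so L
(2,2): →(1,2)(W), (0,2)(W), (2,1)(W), (2,0)(W) — all W, so L
(3,0): →(2,0)(W), (1,0)(W) — all W, so L
(4,1): →(3,1)(W), (2,1)(W), (0,1)(W), (4,0)(W) — all W, so L
Every other cell has at least one move into one of the L cells above, so it is W.
From (4,2), the L positions reachable in one move are: (2,2), (4,1). Any move reaching one of these is winning.

Move to (2,2).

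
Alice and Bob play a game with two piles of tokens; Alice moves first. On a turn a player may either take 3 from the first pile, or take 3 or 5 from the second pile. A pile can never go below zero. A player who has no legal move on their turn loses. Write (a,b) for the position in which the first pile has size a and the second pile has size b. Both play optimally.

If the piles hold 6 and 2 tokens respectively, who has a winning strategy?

Classify positions by backward induction: terminal positions (no move available) are L. From any other position, the mover wins iff some move reaches an L.
No move ever increases a pile, so every position that can arise here has a ≤ 6 and b ≤ 2; it is enough to label the cells with 0 ≤ a ≤ 6 and 0 ≤ b ≤ 2.
Every move lowers a or b (never raises either), so fill the grid row by row in increasing a, and left to right within a row: each cell's successors are then already labelled.
      b=0  b=1  b=2
a=0:    L    L    L
a=1:    L    L    L
a=2:    L    L    L
a=3:    W    W    W
a=4:    W    W    W
a=5:    W    W    W
a=6:    L    L    L
Cells with no legal move (terminal, hence L): (0,0), (0,1), (0,2), (1,0), (1,1), (1,2), (2,0), (2,1), (2,2).
The remaining L cells, each justified by listing all of its moves:
(6,0): L (sole option (3,0)(W) is W)
(6,1): L (sole option (3,1)(W) is W)
(6,2): L (sole option (3,2)(W) is W)
Every other cell has at least one move into one of the L cells above, so it is W.
The starting position (6,2) is L: whatever Alice does, the opponent receives a W position.

Bob wins.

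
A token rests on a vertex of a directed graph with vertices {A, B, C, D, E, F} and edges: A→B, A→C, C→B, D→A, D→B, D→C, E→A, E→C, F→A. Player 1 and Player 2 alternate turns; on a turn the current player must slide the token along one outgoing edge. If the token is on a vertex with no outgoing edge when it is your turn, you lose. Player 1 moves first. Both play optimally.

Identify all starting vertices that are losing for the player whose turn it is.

B, E, F

Positions with no move are L. A position that does have a move is losing for the player to move precisely when every available move leads to a winning position for the opponent. Fill in the labels:
Every edge goes from a vertex to one that appears earlier in the order B, C, A, E, D, F, so processing vertices in that order labels each vertex after all of its successors.
B: no outgoing edge → L
C: →B(L), so W
A: →B(L), so W
E: →A(W), C(W) — all W, so L
D: →B(L), so W
F: →A(W) only, which is W, so L
Reading off the rows marked L gives the requested list; there are 3 such vertices.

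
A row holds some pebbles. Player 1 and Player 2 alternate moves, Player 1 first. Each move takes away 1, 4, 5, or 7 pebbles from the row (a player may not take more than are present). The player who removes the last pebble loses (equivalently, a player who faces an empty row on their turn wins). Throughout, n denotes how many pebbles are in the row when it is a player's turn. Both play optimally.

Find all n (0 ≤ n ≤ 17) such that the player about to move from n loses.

1, 3, 9, 11, 17

Use the standard recursion: the mover wins at a terminal position; elsewhere, the mover wins exactly when some move hands the opponent an L position.
n=0: no move; the opponent has just taken the last pebble and therefore loses → W
n=1: only reaches 0(W), which is W → L
n=2: reaches L-position 1 → W
n=3: only reaches 2(W), which is W → L
n=4: reaches L-position 3 → W
n=5: reaches L-position 1 → W
n=6: reaches L-position 1 → W
n=7: reaches L-position 3 → W
n=8: reaches L-position 3 → W
n=9: only reaches 8(W), 5(W), 4(W), 2(W), all W → L
n=10: reaches L-position 9 → W
n=11: only reaches 10(W), 7(W), 6(W), 4(W), all W → L
n=12: reaches L-position 11 → W
n=13: reaches L-position 9 → W
n=14: reaches L-position 9 → W
n=15: reaches L-position 11 → W
n=16: reaches L-position 11 → W
n=17: only reaches 16(W), 13(W), 12(W), 10(W), all W → L
Reading off the rows marked L gives the requested list; there are 5 such values of n.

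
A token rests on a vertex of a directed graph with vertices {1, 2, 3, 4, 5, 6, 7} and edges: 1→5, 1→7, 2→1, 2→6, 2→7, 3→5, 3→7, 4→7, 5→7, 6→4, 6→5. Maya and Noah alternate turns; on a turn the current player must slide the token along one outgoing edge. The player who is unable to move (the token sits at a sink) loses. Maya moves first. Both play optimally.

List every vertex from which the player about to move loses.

6, 7

Positions with no move are L. A position that does have a move is losing for the player to move precisely when every available move leads to a winning position for the opponent. Fill in the labels:
Every edge goes from a vertex to one that appears earlier in the order 7, 5, 4, 1, 6, 2, 3, so processing vertices in that order labels each vertex after all of its successors.
7: no outgoing edge → L
5: →7(L), so W
4: →7(L), so W
1: →7(L), so W
6: →4(W), 5(W) — all W, so L
2: →6(L), so W
3: →7(L), so W
Reading off the rows marked L gives the requested list; there are 2 such vertices.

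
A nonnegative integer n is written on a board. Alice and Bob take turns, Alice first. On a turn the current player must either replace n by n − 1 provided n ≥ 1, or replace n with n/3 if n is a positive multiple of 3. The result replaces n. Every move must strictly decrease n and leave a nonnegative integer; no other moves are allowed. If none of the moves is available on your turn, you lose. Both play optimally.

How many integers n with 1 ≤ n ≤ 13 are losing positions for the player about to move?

Build the W/L table. Terminal = L. A non-terminal position is W if it has a move to some L; otherwise it is L.
n=0: no move → L
n=1: reaches L-position 0 → W
n=2: only reaches 1(W), which is W → L
n=3: reaches L-position 2 → W
n=4: only reaches 3(W), which is W → L
n=5: reaches L-position 4 → W
n=6: reaches L-position 2 → W
n=7: only reaches 6(W), which is W → L
n=8: reaches L-position 7 → W
n=9: only reaches 3(W), 8(W), all W → L
n=10: reaches L-position 9 → W
n=11: only reaches 10(W), which is W → L
n=12: reaches L-position 4 → W
n=13: only reaches 12(W), which is W → L
L entries with 1 ≤ n ≤ 13 (n=0 is outside the asked range and is not counted): n = 2, 4, 7, 9, 11, 13; that makes 6.

6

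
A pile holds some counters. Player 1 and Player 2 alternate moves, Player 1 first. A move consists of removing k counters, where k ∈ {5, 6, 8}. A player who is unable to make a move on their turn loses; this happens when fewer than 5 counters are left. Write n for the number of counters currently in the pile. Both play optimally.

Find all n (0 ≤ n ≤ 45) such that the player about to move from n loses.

Label each position W (a win for the player to move) or L (a loss). A position with no legal move is L; any other position is W exactly when some move reaches an L, and L when every move reaches a W.
n=0: no move → L
n=1: no move → L
n=2: no move → L
n=3: no move → L
n=4: no move → L
n=5: →0(L), so W
n=6: →1(L), so W
n=7: →2(L), so W
n=8: →3(L), so W
n=9: →4(L), so W
n=10: →4(L), so W
n=11: →3(L), so W
n=12: →4(L), so W
n=13: →8(W), 7(W), 5(W) — all W, so L
n=14: →9(W), 8(W), 6(W) — all W, so L
n=15: →10(W), 9(W), 7(W) — all W, so L
n=16: →11(W), 10(W), 8(W) — all W, so L
n=17: →12(W), 11(W), 9(W) — all W, so L
n=18: →13(L), so W
n=19: →14(L), so W
n=20: →15(L), so W
n=21: →16(L), so W
n=22: →17(L), so W
n=23: →17(L), so W
n=24: →16(L), so W
n=25: →17(L), so W
n=26: →21(W), 20(W), 18(W) — all W, so L
n=27: →22(W), 21(W), 19(W) — all W, so L
n=28: →23(W), 22(W), 20(W) — all W, so L
n=29: →24(W), 23(W), 21(W) — all W, so L
n=30: →25(W), 24(W), 22(W) — all W, so L
n=31: →26(L), so W
n=32: →27(L), so W
n=33: →28(L), so W
n=34: →29(L), so W
n=35: →30(L), so W
n=36: →30(L), so W
n=37: →29(L), so W
n=38: →30(L), so W
n=39: →34(W), 33(W), 31(W) — all W, so L
n=40: →35(W), 34(W), 32(W) — all W, so L
n=41: →36(W), 35(W), 33(W) — all W, so L
n=42: →37(W), 36(W), 34(W) — all W, so L
n=43: →38(W), 37(W), 35(W) — all W, so L
n=44: →39(L), so W
n=45: →40(L), so W
Reading off the rows marked L gives the requested list; there are 20 such values of n.

0, 1, 2, 3, 4, 13, 14, 15, 16, 17, 26, 27, 28, 29, 30, 39, 40, 41, 42, 43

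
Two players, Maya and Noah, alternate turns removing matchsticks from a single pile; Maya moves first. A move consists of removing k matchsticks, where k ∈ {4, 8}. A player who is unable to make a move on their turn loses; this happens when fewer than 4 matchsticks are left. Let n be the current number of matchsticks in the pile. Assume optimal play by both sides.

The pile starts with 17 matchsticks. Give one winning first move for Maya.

Work bottom-up. With no move the player to move loses. Otherwise the position is W if at least one move leads to an L position for the opponent, and L if every move leads to a W.
n=0: no move → L
n=1: no move → L
n=2: no move → L
n=3: no move → L
n=4: reaches L-position 0 → W
n=5: reaches L-position 1 → W
n=6: reaches L-position 2 → W
n=7: reaches L-position 3 → W
n=8: reaches L-position 0 → W
n=9: reaches L-position 1 → W
n=10: reaches L-position 2 → W
n=11: reaches L-position 3 → W
n=12: only reaches 8(W), 4(W), all W → L
n=13: only reaches 9(W), 5(W), all W → L
n=14: only reaches 10(W), 6(W), all W → L
n=15: only reaches 11(W), 7(W), all W → L
n=16: reaches L-position 12 → W
n=17: reaches L-position 13 → W
From 17, the L positions reachable in one move are: 13.

Remove 4, leaving 13.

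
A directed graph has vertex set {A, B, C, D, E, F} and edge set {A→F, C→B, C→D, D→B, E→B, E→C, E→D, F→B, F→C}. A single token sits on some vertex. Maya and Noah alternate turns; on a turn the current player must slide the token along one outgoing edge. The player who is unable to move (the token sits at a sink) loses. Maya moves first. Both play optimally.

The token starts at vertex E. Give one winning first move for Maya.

Move to B.

Use the standard recursion: the mover loses at a terminal position; elsewhere, the mover wins exactly when some move hands the opponent an L position.
Every edge goes from a vertex to one that appears earlier in the order B, D, C, E, F, A, so processing vertices in that order labels each vertex after all of its successors.
B: no outgoing edge → L
D: W (go to B, an L position)
C: W (go to B, an L position)
E: W (go to B, an L position)
F: W (go to B, an L position)
A: L (sole option F(W) is W)
From E, the L positions reachable in one move are: B.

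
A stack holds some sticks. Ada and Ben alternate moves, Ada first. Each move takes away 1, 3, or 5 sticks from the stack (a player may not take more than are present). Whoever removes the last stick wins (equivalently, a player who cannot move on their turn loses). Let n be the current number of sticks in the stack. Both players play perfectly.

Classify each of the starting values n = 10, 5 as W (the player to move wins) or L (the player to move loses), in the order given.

Classify positions by backward induction: terminal positions (no move available) are L. From any other position, the mover wins iff some move reaches an L.
n=0: no move → L
n=1: W (go to 0, an L position)
n=2: L (sole option 1(W) is W)
n=3: W (go to 2, an L position)
n=4: L (options 3(W), 1(W) are all W)
n=5: W (go to 4, an L position)
n=6: L (options 5(W), 3(W), 1(W) are all W)
n=7: W (go to 6, an L position)
n=8: L (options 7(W), 5(W), 3(W) are all W)
n=9: W (go to 8, an L position)
n=10: L (options 9(W), 7(W), 5(W) are all W)

10: L, 5: W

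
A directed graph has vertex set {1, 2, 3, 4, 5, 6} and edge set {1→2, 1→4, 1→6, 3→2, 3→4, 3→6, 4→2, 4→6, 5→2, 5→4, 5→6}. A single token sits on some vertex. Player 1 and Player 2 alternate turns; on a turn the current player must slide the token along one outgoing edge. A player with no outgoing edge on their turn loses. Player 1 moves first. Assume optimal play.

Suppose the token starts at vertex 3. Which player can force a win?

Player 1 wins.

Positions with no move are L. A position that does have a move is losing for the player to move precisely when every available move leads to a winning position for the opponent. Fill in the labels:
Every edge goes from a vertex to one that appears earlier in the order 6, 2, 4, 1, 3, 5, so processing vertices in that order labels each vertex after all of its successors.
6: no outgoing edge → L
2: no outgoing edge → L
4: W (go to 2, an L position)
1: W (go to 2, an L position)
3: W (go to 2, an L position)
5: W (go to 2, an L position)
The starting position 3 is W: Player 1 should move to 2, handing over an L position.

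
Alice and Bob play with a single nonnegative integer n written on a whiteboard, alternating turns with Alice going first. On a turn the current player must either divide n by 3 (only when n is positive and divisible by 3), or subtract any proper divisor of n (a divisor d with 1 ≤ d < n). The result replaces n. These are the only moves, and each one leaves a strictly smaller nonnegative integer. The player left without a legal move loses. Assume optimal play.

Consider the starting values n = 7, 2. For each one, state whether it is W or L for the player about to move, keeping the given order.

7: L, 2: W

Work bottom-up. With no move the player to move loses. Otherwise the position is W if at least one move leads to an L position for the opponent, and L if every move leads to a W.
n=0: no move → L
n=1: no move → L
n=2: reaches L-position 1 → W
n=3: reaches L-position 1 → W
n=4: only reaches 2(W), 3(W), all W → L
n=5: reaches L-position 4 → W
n=6: reaches L-position 4 → W
n=7: only reaches 6(W), which is W → L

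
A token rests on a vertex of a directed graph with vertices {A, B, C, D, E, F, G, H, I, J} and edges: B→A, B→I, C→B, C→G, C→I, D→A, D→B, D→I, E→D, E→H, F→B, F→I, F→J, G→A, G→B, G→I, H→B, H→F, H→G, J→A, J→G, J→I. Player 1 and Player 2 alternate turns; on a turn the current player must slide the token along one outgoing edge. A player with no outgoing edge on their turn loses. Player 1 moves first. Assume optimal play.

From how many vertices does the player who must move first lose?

Compute win/loss labels from the base case upward. A position with no move is L. Any other position is W if it can reach an L in one move, else L.
Every edge goes from a vertex to one that appears earlier in the order A, I, B, G, J, F, D, H, E, C, so processing vertices in that order labels each vertex after all of its successors.
A: no outgoing edge → L
I: no outgoing edge → L
B: can move to I, which is L ⇒ W
G: can move to I, which is L ⇒ W
J: can move to I, which is L ⇒ W
F: can move to I, which is L ⇒ W
D: can move to I, which is L ⇒ W
H: moves to F(W), G(W), B(W); every one is W ⇒ L
E: can move to H, which is L ⇒ W
C: can move to I, which is L ⇒ W
The L vertices are A, H, I; that is 3 in all.

3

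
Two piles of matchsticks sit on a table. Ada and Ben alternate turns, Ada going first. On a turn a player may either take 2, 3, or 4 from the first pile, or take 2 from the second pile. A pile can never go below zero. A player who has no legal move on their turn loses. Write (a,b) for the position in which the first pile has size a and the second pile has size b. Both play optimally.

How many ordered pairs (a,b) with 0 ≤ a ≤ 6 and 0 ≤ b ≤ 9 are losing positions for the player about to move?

Compute win/loss labels from the base case upward. A position with no move is L. Any other position is W if it can reach an L in one move, else L.
Every move lowers a or b (never raises either), so fill the grid row by row in increasing a, and left to right within a row: each cell's successors are then already labelled.
      b=0  b=1  b=2  b=3  b=4  b=5  b=6  b=7  b=8  b=9
a=0:    L    L    W    W    L    L    W    W    L    L
a=1:    L    L    W    W    L    L    W    W    L    L
a=2:    W    W    L    L    W    W    L    L    W    W
a=3:    W    W    L    L    W    W    L    L    W    W
a=4:    W    W    W    W    W    W    W    W    W    W
a=5:    W    W    W    W    W    W    W    W    W    W
a=6:    L    L    W    W    L    L    W    W    L    L
Cells with no legal move (terminal, hence L): (0,0), (0,1), (1,0), (1,1).
The remaining L cells, each justified by listing all of its moves:
(0,4): only reaches (0,2)(W), which is W → L
(0,5): only reaches (0,3)(W), which is W → L
(0,8): only reaches (0,6)(W), which is W → L
(0,9): only reaches (0,7)(W), which is W → L
(1,4): only reaches (1,2)(W), which is W → L
(1,5): only reaches (1,3)(W), which is W → L
(1,8): only reaches (1,6)(W), which is W → L
(1,9): only reaches (1,7)(W), which is W → L
(2,2): only reaches (0,2)(W), (2,0)(W), all W → L
(2,3): only reaches (0,3)(W), (2,1)(W), all W → L
(2,6): only reaches (0,6)(W), (2,4)(W), all W → L
(2,7): only reaches (0,7)(W), (2,5)(W), all W → L
(3,2): only reaches (1,2)(W), (0,2)(W), (3,0)(W), all W → L
(3,3): only reaches (1,3)(W), (0,3)(W), (3,1)(W), all W → L
(3,6): only reaches (1,6)(W), (0,6)(W), (3,4)(W), all W → L
(3,7): only reaches (1,7)(W), (0,7)(W), (3,5)(W), all W → L
(6,0): only reaches (4,0)(W), (3,0)(W), (2,0)(W), all W → L
(6,1): only reaches (4,1)(W), (3,1)(W), (2,1)(W), all W → L
(6,4): only reaches (4,4)(W), (3,4)(W), (2,4)(W), (6,2)(W), all W → L
(6,5): only reaches (4,5)(W), (3,5)(W), (2,5)(W), (6,3)(W), all W → L
(6,8): only reaches (4,8)(W), (3,8)(W), (2,8)(W), (6,6)(W), all W → L
(6,9): only reaches (4,9)(W), (3,9)(W), (2,9)(W), (6,7)(W), all W → L
Every other cell has at least one move into one of the L cells above, so it is W.
L cells per row: a=0: 6, a=1: 6, a=2: 4, a=3: 4, a=4: 0, a=5: 0, a=6: 6; total 26.

26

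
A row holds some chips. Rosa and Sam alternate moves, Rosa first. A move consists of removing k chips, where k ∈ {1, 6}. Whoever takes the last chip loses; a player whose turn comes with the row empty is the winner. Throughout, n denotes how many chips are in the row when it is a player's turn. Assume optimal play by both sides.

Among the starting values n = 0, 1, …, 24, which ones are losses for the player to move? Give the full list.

1, 3, 5, 8, 10, 12, 15, 17, 19, 22, 24

Classify positions by backward induction: terminal positions (no move available) are W. From any other position, the mover wins iff some move reaches an L.
n=0: no move; the opponent has just taken the last chip and therefore loses → W
n=1: →0(W) only, which is W, so L
n=2: →1(L), so W
n=3: →2(W) only, which is W, so L
n=4: →3(L), so W
n=5: →4(W) only, which is W, so L
n=6: →5(L), so W
n=7: →1(L), so W
n=8: →7(W), 2(W) — all W, so L
n=9: →8(L), so W
n=10: →9(W), 4(W) — all W, so L
n=11: →10(L), so W
n=12: →11(W), 6(W) — all W, so L
n=13: →12(L), so W
n=14: →8(L), so W
n=15: →14(W), 9(W) — all W, so L
n=16: →15(L), so W
n=17: →16(W), 11(W) — all W, so L
n=18: →17(L), so W
n=19: →18(W), 13(W) — all W, so L
n=20: →19(L), so W
n=21: →15(L), so W
n=22: →21(W), 16(W) — all W, so L
n=23: →22(L), so W
n=24: →23(W), 18(W) — all W, so L
Reading off the rows marked L gives the requested list; there are 11 such values of n.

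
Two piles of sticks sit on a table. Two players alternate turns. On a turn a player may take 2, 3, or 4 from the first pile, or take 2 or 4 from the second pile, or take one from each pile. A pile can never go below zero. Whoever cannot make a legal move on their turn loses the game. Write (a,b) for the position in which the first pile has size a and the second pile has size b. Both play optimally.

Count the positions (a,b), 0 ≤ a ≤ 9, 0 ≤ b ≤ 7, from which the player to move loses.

Label each position W (a win for the player to move) or L (a loss). A position with no legal move is L; any other position is W exactly when some move reaches an L, and L when every move reaches a W.
Every move lowers a or b (never raises either), so fill the grid row by row in increasing a, and left to right within a row: each cell's successors are then already labelled.
      b=0  b=1  b=2  b=3  b=4  b=5  b=6  b=7
a=0:    L    L    W    W    W    W    L    L
a=1:    L    W    W    L    W    W    L    W
a=2:    W    W    L    L    W    W    W    W
a=3:    W    W    L    W    W    L    W    W
a=4:    W    W    W    W    L    L    W    W
a=5:    W    L    W    W    L    W    W    L
a=6:    L    L    W    W    W    W    L    L
a=7:    L    W    W    L    W    W    L    W
a=8:    W    W    L    L    W    W    W    W
a=9:    W    W    L    W    W    L    W    W
Cells with no legal move (terminal, hence L): (0,0), (0,1), (1,0).
The remaining L cells, each justified by listing all of its moves:
(0,6): moves to (0,4)(W), (0,2)(W); every one is W ⇒ L
(0,7): moves to (0,5)(W), (0,3)(W); every one is W ⇒ L
(1,3): moves to (1,1)(W), (0,2)(W); every one is W ⇒ L
(1,6): moves to (1,4)(W), (1,2)(W), (0,5)(W); every one is W ⇒ L
(2,2): moves to (0,2)(W), (2,0)(W), (1,1)(W); every one is W ⇒ L
(2,3): moves to (0,3)(W), (2,1)(W), (1,2)(W); every one is W ⇒ L
(3,2): moves to (1,2)(W), (0,2)(W), (3,0)(W), (2,1)(W); every one is W ⇒ L
(3,5): moves to (1,5)(W), (0,5)(W), (3,3)(W), (3,1)(W), (2,4)(W); every one is W ⇒ L
(4,4): moves to (2,4)(W), (1,4)(W), (0,4)(W), (4,2)(W), (4,0)(W), (3,3)(W); every one is W ⇒ L
(4,5): moves to (2,5)(W), (1,5)(W), (0,5)(W), (4,3)(W), (4,1)(W), (3,4)(W); every one is W ⇒ L
(5,1): moves to (3,1)(W), (2,1)(W), (1,1)(W), (4,0)(W); every one is W ⇒ L
(5,4): moves to (3,4)(W), (2,4)(W), (1,4)(W), (5,2)(W), (5,0)(W), (4,3)(W); every one is W ⇒ L
(5,7): moves to (3,7)(W), (2,7)(W), (1,7)(W), (5,5)(W), (5,3)(W), (4,6)(W); every one is W ⇒ L
(6,0): moves to (4,0)(W), (3,0)(W), (2,0)(W); every one is W ⇒ L
(6,1): moves to (4,1)(W), (3,1)(W), (2,1)(W), (5,0)(W); every one is W ⇒ L
(6,6): moves to (4,6)(W), (3,6)(W), (2,6)(W), (6,4)(W), (6,2)(W), (5,5)(W); every one is W ⇒ L
(6,7): moves to (4,7)(W), (3,7)(W), (2,7)(W), (6,5)(W), (6,3)(W), (5,6)(W); every one is W ⇒ L
(7,0): moves to (5,0)(W), (4,0)(W), (3,0)(W); every one is W ⇒ L
(7,3): moves to (5,3)(W), (4,3)(W), (3,3)(W), (7,1)(W), (6,2)(W); every one is W ⇒ L
(7,6): moves to (5,6)(W), (4,6)(W), (3,6)(W), (7,4)(W), (7,2)(W), (6,5)(W); every one is W ⇒ L
(8,2): moves to (6,2)(W), (5,2)(W), (4,2)(W), (8,0)(W), (7,1)(W); every one is W ⇒ L
(8,3): moves to (6,3)(W), (5,3)(W), (4,3)(W), (8,1)(W), (7,2)(W); every one is W ⇒ L
(9,2): moves to (7,2)(W), (6,2)(W), (5,2)(W), (9,0)(W), (8,1)(W); every one is W ⇒ L
(9,5): moves to (7,5)(W), (6,5)(W), (5,5)(W), (9,3)(W), (9,1)(W), (8,4)(W); every one is W ⇒ L
Every other cell has at least one move into one of the L cells above, so it is W.
L cells per row: a=0: 4, a=1: 3, a=2: 2, a=3: 2, a=4: 2, a=5: 3, a=6: 4, a=7: 3, a=8: 2, a=9: 2; total 27.

27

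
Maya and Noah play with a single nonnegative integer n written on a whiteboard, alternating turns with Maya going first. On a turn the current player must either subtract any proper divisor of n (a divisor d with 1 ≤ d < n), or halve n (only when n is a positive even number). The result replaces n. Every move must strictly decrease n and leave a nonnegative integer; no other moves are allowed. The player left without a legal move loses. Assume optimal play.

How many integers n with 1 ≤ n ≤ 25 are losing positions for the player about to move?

Label each position W (a win for the player to move) or L (a loss). A position with no legal move is L; any other position is W exactly when some move reaches an L, and L when every move reaches a W.
n=0: no move → L
n=1: no move → L
n=2: →1(L), so W
n=3: →2(W) only, which is W, so L
n=4: →3(L), so W
n=5: →4(W) only, which is W, so L
n=6: →3(L), so W
n=7: →6(W) only, which is W, so L
n=8: →7(L), so W
n=9: →6(W), 8(W) — all W, so L
n=10: →5(L), so W
n=11: →10(W) only, which is W, so L
n=12: →9(L), so W
n=13: →12(W) only, which is W, so L
n=14: →7(L), so W
n=15: →10(W), 12(W), 14(W) — all W, so L
n=16: →15(L), so W
n=17: →16(W) only, which is W, so L
n=18: →9(L), so W
n=19: →18(W) only, which is W, so L
n=20: →15(L), so W
n=21: →14(W), 18(W), 20(W) — all W, so L
n=22: →11(L), so W
n=23: →22(W) only, which is W, so L
n=24: →21(L), so W
n=25: →20(W), 24(W) — all W, so L
L entries with 1 ≤ n ≤ 25 (n=0 is outside the asked range and is not counted): n = 1, 3, 5, 7, 9, 11, 13, 15, 17, 19, 21, 23, 25; that makes 13.

13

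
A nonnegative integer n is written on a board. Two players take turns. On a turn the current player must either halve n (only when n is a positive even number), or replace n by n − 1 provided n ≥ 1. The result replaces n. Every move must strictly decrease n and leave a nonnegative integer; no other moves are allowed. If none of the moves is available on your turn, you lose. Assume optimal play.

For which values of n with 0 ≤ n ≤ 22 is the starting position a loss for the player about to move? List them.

0, 2, 5, 7, 9, 11, 13, 15, 17, 19, 21

Work bottom-up. With no move the player to move loses. Otherwise the position is W if at least one move leads to an L position for the opponent, and L if every move leads to a W.
n=0: no move → L
n=1: can move to 0, which is L ⇒ W
n=2: the only move is to 1(W), a W ⇒ L
n=3: can move to 2, which is L ⇒ W
n=4: can move to 2, which is L ⇒ W
n=5: the only move is to 4(W), a W ⇒ L
n=6: can move to 5, which is L ⇒ W
n=7: the only move is to 6(W), a W ⇒ L
n=8: can move to 7, which is L ⇒ W
n=9: the only move is to 8(W), a W ⇒ L
n=10: can move to 5, which is L ⇒ W
n=11: the only move is to 10(W), a W ⇒ L
n=12: can move to 11, which is L ⇒ W
n=13: the only move is to 12(W), a W ⇒ L
n=14: can move to 7, which is L ⇒ W
n=15: the only move is to 14(W), a W ⇒ L
n=16: can move to 15, which is L ⇒ W
n=17: the only move is to 16(W), a W ⇒ L
n=18: can move to 9, which is L ⇒ W
n=19: the only move is to 18(W), a W ⇒ L
n=20: can move to 19, which is L ⇒ W
n=21: the only move is to 20(W), a W ⇒ L
n=22: can move to 11, which is L ⇒ W
Reading off the rows marked L gives the requested list; there are 11 such values of n.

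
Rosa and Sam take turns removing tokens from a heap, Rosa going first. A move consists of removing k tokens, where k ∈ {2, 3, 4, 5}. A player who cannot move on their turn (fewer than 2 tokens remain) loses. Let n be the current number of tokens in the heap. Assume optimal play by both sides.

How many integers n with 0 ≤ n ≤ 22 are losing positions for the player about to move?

Classify positions by backward induction: terminal positions (no move available) are L. From any other position, the mover wins iff some move reaches an L.
n=0: no move → L
n=1: no move → L
n=2: can move to 0, which is L ⇒ W
n=3: can move to 1, which is L ⇒ W
n=4: can move to 1, which is L ⇒ W
n=5: can move to 1, which is L ⇒ W
n=6: can move to 1, which is L ⇒ W
n=7: moves to 5(W), 4(W), 3(W), 2(W); every one is W ⇒ L
n=8: moves to 6(W), 5(W), 4(W), 3(W); every one is W ⇒ L
n=9: can move to 7, which is L ⇒ W
n=10: can move to 8, which is L ⇒ W
n=11: can move to 8, which is L ⇒ W
n=12: can move to 8, which is L ⇒ W
n=13: can move to 8, which is L ⇒ W
n=14: moves to 12(W), 11(W), 10(W), 9(W); every one is W ⇒ L
n=15: moves to 13(W), 12(W), 11(W), 10(W); every one is W ⇒ L
n=16: can move to 14, which is L ⇒ W
n=17: can move to 15, which is L ⇒ W
n=18: can move to 15, which is L ⇒ W
n=19: can move to 15, which is L ⇒ W
n=20: can move to 15, which is L ⇒ W
n=21: moves to 19(W), 18(W), 17(W), 16(W); every one is W ⇒ L
n=22: moves to 20(W), 19(W), 18(W), 17(W); every one is W ⇒ L
L entries with 0 ≤ n ≤ 22: n = 0, 1, 7, 8, 14, 15, 21, 22; that makes 8.

8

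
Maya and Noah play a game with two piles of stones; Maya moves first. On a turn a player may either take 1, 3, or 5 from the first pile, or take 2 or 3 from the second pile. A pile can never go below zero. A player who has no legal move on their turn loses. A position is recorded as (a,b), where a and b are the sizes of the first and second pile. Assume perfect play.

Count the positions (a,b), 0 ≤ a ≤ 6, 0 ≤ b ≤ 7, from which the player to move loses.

Compute win/loss labels from the base case upward. A position with no move is L. Any other position is W if it can reach an L in one move, else L.
Every move lowers a or b (never raises either), so fill the grid row by row in increasing a, and left to right within a row: each cell's successors are then already labelled.
      b=0  b=1  b=2  b=3  b=4  b=5  b=6  b=7
a=0:    L    L    W    W    W    L    L    W
a=1:    W    W    L    L    W    W    W    L
a=2:    L    L    W    W    W    L    L    W
a=3:    W    W    L    L    W    W    W    L
a=4:    L    L    W    W    W    L    L    W
a=5:    W    W    L    L    W    W    W    L
a=6:    L    L    W    W    W    L    L    W
Cells with no legal move (terminal, hence L): (0,0), (0,1).
The remaining L cells, each justified by listing all of its moves:
(0,5): only reaches (0,3)(W), (0,2)(W), all W → L
(0,6): only reaches (0,4)(W), (0,3)(W), all W → L
(1,2): only reaches (0,2)(W), (1,0)(W), all W → L
(1,3): only reaches (0,3)(W), (1,1)(W), (1,0)(W), all W → L
(1,7): only reaches (0,7)(W), (1,5)(W), (1,4)(W), all W → L
(2,0): only reaches (1,0)(W), which is W → L
(2,1): only reaches (1,1)(W), which is W → L
(2,5): only reaches (1,5)(W), (2,3)(W), (2,2)(W), all W → L
(2,6): only reaches (1,6)(W), (2,4)(W), (2,3)(W), all W → L
(3,2): only reaches (2,2)(W), (0,2)(W), (3,0)(W), all W → L
(3,3): only reaches (2,3)(W), (0,3)(W), (3,1)(W), (3,0)(W), all W → L
(3,7): only reaches (2,7)(W), (0,7)(W), (3,5)(W), (3,4)(W), all W → L
(4,0): only reaches (3,0)(W), (1,0)(W), all W → L
(4,1): only reaches (3,1)(W), (1,1)(W), all W → L
(4,5): only reaches (3,5)(W), (1,5)(W), (4,3)(W), (4,2)(W), all W → L
(4,6): only reaches (3,6)(W), (1,6)(W), (4,4)(W), (4,3)(W), all W → L
(5,2): only reaches (4,2)(W), (2,2)(W), (0,2)(W), (5,0)(W), all W → L
(5,3): only reaches (4,3)(W), (2,3)(W), (0,3)(W), (5,1)(W), (5,0)(W), all W → L
(5,7): only reaches (4,7)(W), (2,7)(W), (0,7)(W), (5,5)(W), (5,4)(W), all W → L
(6,0): only reaches (5,0)(W), (3,0)(W), (1,0)(W), all W → L
(6,1): only reaches (5,1)(W), (3,1)(W), (1,1)(W), all W → L
(6,5): only reaches (5,5)(W), (3,5)(W), (1,5)(W), (6,3)(W), (6,2)(W), all W → L
(6,6): only reaches (5,6)(W), (3,6)(W), (1,6)(W), (6,4)(W), (6,3)(W), all W → L
Every other cell has at least one move into one of the L cells above, so it is W.
L cells per row: a=0: 4, a=1: 3, a=2: 4, a=3: 3, a=4: 4, a=5: 3, a=6: 4; total 25.

25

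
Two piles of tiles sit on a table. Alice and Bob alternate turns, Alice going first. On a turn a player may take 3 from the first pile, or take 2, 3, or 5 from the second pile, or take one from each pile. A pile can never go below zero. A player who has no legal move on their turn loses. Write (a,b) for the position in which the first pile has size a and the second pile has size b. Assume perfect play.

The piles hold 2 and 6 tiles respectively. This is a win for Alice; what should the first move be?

Move to (2,4).

Positions with no move are L. A position that does have a move is losing for the player to move precisely when every available move leads to a winning position for the opponent. Fill in the labels:
No move ever increases a pile, so every position that can arise here has a ≤ 2 and b ≤ 6; it is enough to label the cells with 0 ≤ a ≤ 2 and 0 ≤ b ≤ 6.
Every move lowers a or b (never raises either), so fill the grid row by row in increasing a, and left to right within a row: each cell's successors are then already labelled.
      b=0  b=1  b=2  b=3  b=4  b=5  b=6
a=0:    L    L    W    W    W    W    W
a=1:    L    W    W    W    L    W    W
a=2:    L    W    W    W    L    W    W
Cells with no legal move (terminal, hence L): (0,0), (0,1), (1,0), (2,0).
The remaining L cells, each justified by listing all of its moves:
(1,4): L (options (1,2)(W), (1,1)(W), (0,3)(W) are all W)
(2,4): L (options (2,2)(W), (2,1)(W), (1,3)(W) are all W)
Every other cell has at least one move into one of the L cells above, so it is W.
From (2,6), the L positions reachable in one move are: (2,4).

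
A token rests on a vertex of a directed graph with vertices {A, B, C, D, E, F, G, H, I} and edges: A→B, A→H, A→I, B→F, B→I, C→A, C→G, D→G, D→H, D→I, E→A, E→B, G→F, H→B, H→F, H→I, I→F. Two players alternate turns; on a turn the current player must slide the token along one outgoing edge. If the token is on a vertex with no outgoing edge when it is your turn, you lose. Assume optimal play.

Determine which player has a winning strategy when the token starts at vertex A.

The second player wins.

Build the W/L table. Terminal = L. A non-terminal position is W if it has a move to some L; otherwise it is L.
Every edge goes from a vertex to one that appears earlier in the order F, I, B, H, G, D, A, E, C, so processing vertices in that order labels each vertex after all of its successors.
F: no outgoing edge → L
I: →F(L), so W
B: →F(L), so W
H: →F(L), so W
G: →F(L), so W
D: →G(W), H(W), I(W) — all W, so L
A: →H(W), B(W), I(W) — all W, so L
E: →A(L), so W
C: →A(L), so W
Every move from A reaches a W position, so the mover loses.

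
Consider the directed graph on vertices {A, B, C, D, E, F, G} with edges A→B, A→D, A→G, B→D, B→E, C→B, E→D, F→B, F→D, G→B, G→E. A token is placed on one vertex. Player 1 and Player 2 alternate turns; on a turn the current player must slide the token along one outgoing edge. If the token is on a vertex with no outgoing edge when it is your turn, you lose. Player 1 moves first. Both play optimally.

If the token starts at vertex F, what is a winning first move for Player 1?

Move to D.

Use the standard recursion: the mover loses at a terminal position; elsewhere, the mover wins exactly when some move hands the opponent an L position.
Every edge goes from a vertex to one that appears earlier in the order D, E, B, F, G, C, A, so processing vertices in that order labels each vertex after all of its successors.
D: no outgoing edge → L
E: W (go to D, an L position)
B: W (go to D, an L position)
F: W (go to D, an L position)
G: L (options B(W), E(W) are all W)
C: L (sole option B(W) is W)
A: W (go to G, an L position)
From F, the L positions reachable in one move are: D.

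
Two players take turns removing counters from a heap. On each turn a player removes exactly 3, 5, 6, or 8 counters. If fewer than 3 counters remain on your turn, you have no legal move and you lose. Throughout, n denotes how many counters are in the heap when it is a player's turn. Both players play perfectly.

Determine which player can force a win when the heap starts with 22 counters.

Compute win/loss labels from the base case upward. A position with no move is L. Any other position is W if it can reach an L in one move, else L.
n=0: no move → L
n=1: no move → L
n=2: no move → L
n=3: →0(L), so W
n=4: →1(L), so W
n=5: →2(L), so W
n=6: →1(L), so W
n=7: →2(L), so W
n=8: →2(L), so W
n=9: →1(L), so W
n=10: →2(L), so W
n=11: →8(W), 6(W), 5(W), 3(W) — all W, so L
n=12: →9(W), 7(W), 6(W), 4(W) — all W, so L
n=13: →10(W), 8(W), 7(W), 5(W) — all W, so L
n=14: →11(L), so W
n=15: →12(L), so W
n=16: →13(L), so W
n=17: →12(L), so W
n=18: →13(L), so W
n=19: →13(L), so W
n=20: →12(L), so W
n=21: →13(L), so W
n=22: →19(W), 17(W), 16(W), 14(W) — all W, so L
The starting position 22 is L: whatever the player to move does, the opponent receives a W position.

The second player wins.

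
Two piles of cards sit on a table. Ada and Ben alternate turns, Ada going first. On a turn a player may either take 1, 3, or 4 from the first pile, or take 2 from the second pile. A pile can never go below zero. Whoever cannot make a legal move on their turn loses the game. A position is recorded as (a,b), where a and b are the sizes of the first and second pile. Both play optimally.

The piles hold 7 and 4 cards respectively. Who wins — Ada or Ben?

Positions with no move are L. A position that does have a move is losing for the player to move precisely when every available move leads to a winning position for the opponent. Fill in the labels:
No move ever increases a pile, so every position that can arise here has a ≤ 7 and b ≤ 4; it is enough to label the cells with 0 ≤ a ≤ 7 and 0 ≤ b ≤ 4.
Every move lowers a or b (never raises either), so fill the grid row by row in increasing a, and left to right within a row: each cell's successors are then already labelled.
      b=0  b=1  b=2  b=3  b=4
a=0:    L    L    W    W    L
a=1:    W    W    L    L    W
a=2:    L    L    W    W    L
a=3:    W    W    L    L    W
a=4:    W    W    W    W    W
a=5:    W    W    W    W    W
a=6:    W    W    W    W    W
a=7:    L    L    W    W    L
Cells with no legal move (terminal, hence L): (0,0), (0,1).
The remaining L cells, each justified by listing all of its moves:
(0,4): L (sole option (0,2)(W) is W)
(1,2): L (options (0,2)(W), (1,0)(W) are all W)
(1,3): L (options (0,3)(W), (1,1)(W) are all W)
(2,0): L (sole option (1,0)(W) is W)
(2,1): L (sole option (1,1)(W) is W)
(2,4): L (options (1,4)(W), (2,2)(W) are all W)
(3,2): L (options (2,2)(W), (0,2)(W), (3,0)(W) are all W)
(3,3): L (options (2,3)(W), (0,3)(W), (3,1)(W) are all W)
(7,0): L (options (6,0)(W), (4,0)(W), (3,0)(W) are all W)
(7,1): L (options (6,1)(W), (4,1)(W), (3,1)(W) are all W)
(7,4): L (options (6,4)(W), (4,4)(W), (3,4)(W), (7,2)(W) are all W)
Every other cell has at least one move into one of the L cells above, so it is W.
Every move from (7,4) reaches a W position, so the mover loses.

Ben wins.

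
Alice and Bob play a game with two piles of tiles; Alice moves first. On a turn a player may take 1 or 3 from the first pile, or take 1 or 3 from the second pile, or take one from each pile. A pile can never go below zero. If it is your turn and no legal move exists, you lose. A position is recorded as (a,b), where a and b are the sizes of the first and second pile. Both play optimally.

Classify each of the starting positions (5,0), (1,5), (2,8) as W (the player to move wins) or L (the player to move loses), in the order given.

(5,0): W, (1,5): W, (2,8): L

Label each position W (a win for the player to move) or L (a loss). A position with no legal move is L; any other position is W exactly when some move reaches an L, and L when every move reaches a W.
No move ever increases a pile, so every position that can arise here has a ≤ 5 and b ≤ 8; it is enough to label the cells with 0 ≤ a ≤ 5 and 0 ≤ b ≤ 8.
Every move lowers a or b (never raises either), so fill the grid row by row in increasing a, and left to right within a row: each cell's successors are then already labelled.
      b=0  b=1  b=2  b=3  b=4  b=5  b=6  b=7  b=8
a=0:    L    W    L    W    L    W    L    W    L
a=1:    W    W    W    W    W    W    W    W    W
a=2:    L    W    L    W    L    W    L    W    L
a=3:    W    W    W    W    W    W    W    W    W
a=4:    L    W    L    W    L    W    L    W    L
a=5:    W    W    W    W    W    W    W    W    W
Cells with no legal move (terminal, hence L): (0,0).
The remaining L cells, each justified by listing all of its moves:
(0,2): only reaches (0,1)(W), which is W → L
(0,4): only reaches (0,3)(W), (0,1)(W), all W → L
(0,6): only reaches (0,5)(W), (0,3)(W), all W → L
(0,8): only reaches (0,7)(W), (0,5)(W), all W → L
(2,0): only reaches (1,0)(W), which is W → L
(2,2): only reaches (1,2)(W), (2,1)(W), (1,1)(W), all W → L
(2,4): only reaches (1,4)(W), (2,3)(W), (2,1)(W), (1,3)(W), all W → L
(2,6): only reaches (1,6)(W), (2,5)(W), (2,3)(W), (1,5)(W), all W → L
(2,8): only reaches (1,8)(W), (2,7)(W), (2,5)(W), (1,7)(W), all W → L
(4,0): only reaches (3,0)(W), (1,0)(W), all W → L
(4,2): only reaches (3,2)(W), (1,2)(W), (4,1)(W), (3,1)(W), all W → L
(4,4): only reaches (3,4)(W), (1,4)(W), (4,3)(W), (4,1)(W), (3,3)(W), all W → L
(4,6): only reaches (3,6)(W), (1,6)(W), (4,5)(W), (4,3)(W), (3,5)(W), all W → L
(4,8): only reaches (3,8)(W), (1,8)(W), (4,7)(W), (4,5)(W), (3,7)(W), all W → L
Every other cell has at least one move into one of the L cells above, so it is W.
(5,0): the move to (4,0) reaches an L cell, so W
(1,5): the move to (0,4) reaches an L cell, so W
(2,8): one of the L cells justified above, so L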